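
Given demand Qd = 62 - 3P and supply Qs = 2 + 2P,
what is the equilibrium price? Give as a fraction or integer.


At equilibrium, Qd = Qs.
62 - 3P = 2 + 2P
62 - 2 = 3P + 2P
60 = 5P
P* = 60/5 = 12

12


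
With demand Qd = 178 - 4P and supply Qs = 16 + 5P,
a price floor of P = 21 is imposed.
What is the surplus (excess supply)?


At P = 21:
Qd = 178 - 4*21 = 94
Qs = 16 + 5*21 = 121
Surplus = Qs - Qd = 121 - 94 = 27

27


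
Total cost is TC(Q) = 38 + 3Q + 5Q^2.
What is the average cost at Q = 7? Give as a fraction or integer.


TC(7) = 38 + 3*7 + 5*7^2
TC(7) = 38 + 21 + 245 = 304
AC = TC/Q = 304/7 = 304/7

304/7


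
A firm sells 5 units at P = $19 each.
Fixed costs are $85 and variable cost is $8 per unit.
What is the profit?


Total Revenue = P * Q = 19 * 5 = $95
Total Cost = FC + VC*Q = 85 + 8*5 = $125
Profit = TR - TC = 95 - 125 = $-30

$-30


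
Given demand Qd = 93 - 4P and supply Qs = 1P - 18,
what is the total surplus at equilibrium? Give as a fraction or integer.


Find equilibrium: 93 - 4P = 1P - 18
93 + 18 = 5P
P* = 111/5 = 111/5
Q* = 1*111/5 - 18 = 21/5
Inverse demand: P = 93/4 - Q/4, so P_max = 93/4
Inverse supply: P = 18 + Q/1, so P_min = 18
CS = (1/2) * 21/5 * (93/4 - 111/5) = 441/200
PS = (1/2) * 21/5 * (111/5 - 18) = 441/50
TS = CS + PS = 441/200 + 441/50 = 441/40

441/40


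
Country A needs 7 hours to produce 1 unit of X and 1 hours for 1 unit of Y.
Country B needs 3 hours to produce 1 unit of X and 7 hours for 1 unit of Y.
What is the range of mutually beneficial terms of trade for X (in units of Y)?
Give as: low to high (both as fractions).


Opportunity cost of X for Country A = hours_X / hours_Y = 7/1 = 7 units of Y
Opportunity cost of X for Country B = hours_X / hours_Y = 3/7 = 3/7 units of Y
Terms of trade must be between the two opportunity costs.
Range: 3/7 to 7

3/7 to 7


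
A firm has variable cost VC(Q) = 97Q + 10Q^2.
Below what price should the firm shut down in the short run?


AVC(Q) = VC(Q)/Q = 97 + 10Q
AVC is increasing in Q, so minimum AVC is at Q -> 0+.
Min AVC = 97
The firm should shut down if P < 97.

97


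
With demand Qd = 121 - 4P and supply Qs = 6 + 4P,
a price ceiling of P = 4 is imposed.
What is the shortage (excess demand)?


At P = 4:
Qd = 121 - 4*4 = 105
Qs = 6 + 4*4 = 22
Shortage = Qd - Qs = 105 - 22 = 83

83


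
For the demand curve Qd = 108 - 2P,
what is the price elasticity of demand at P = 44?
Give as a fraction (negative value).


dQ/dP = -2
At P = 44: Q = 108 - 2*44 = 20
E = (dQ/dP)(P/Q) = (-2)(44/20) = -22/5

-22/5


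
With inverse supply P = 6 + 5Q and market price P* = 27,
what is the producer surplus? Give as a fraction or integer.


Minimum supply price (at Q=0): P_min = 6
Quantity supplied at P* = 27:
Q* = (27 - 6)/5 = 21/5
PS = (1/2) * Q* * (P* - P_min)
PS = (1/2) * 21/5 * (27 - 6)
PS = (1/2) * 21/5 * 21 = 441/10

441/10


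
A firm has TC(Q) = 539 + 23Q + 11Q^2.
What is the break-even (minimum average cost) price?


AC(Q) = 539/Q + 23 + 11Q
To minimize: dAC/dQ = -539/Q^2 + 11 = 0
Q^2 = 539/11 = 49
Q* = 7
Min AC = 539/7 + 23 + 11*7
Min AC = 77 + 23 + 77 = 177

177


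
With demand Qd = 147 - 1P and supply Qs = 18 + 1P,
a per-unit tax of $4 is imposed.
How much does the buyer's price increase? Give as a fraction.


With a per-unit tax, the buyer's price increase depends on relative slopes.
Supply slope: d = 1, Demand slope: b = 1
Buyer's price increase = d * tax / (b + d)
= 1 * 4 / (1 + 1)
= 4 / 2 = 2

2


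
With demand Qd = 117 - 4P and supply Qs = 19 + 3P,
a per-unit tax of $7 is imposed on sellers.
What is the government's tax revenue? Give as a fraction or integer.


With tax on sellers, new supply: Qs' = 19 + 3(P - 7)
= 3P - 2
New equilibrium quantity:
Q_new = 49
Tax revenue = tax * Q_new = 7 * 49 = 343

343


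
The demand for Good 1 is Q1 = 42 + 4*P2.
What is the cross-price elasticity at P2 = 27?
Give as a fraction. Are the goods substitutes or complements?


dQ1/dP2 = 4
At P2 = 27: Q1 = 42 + 4*27 = 150
Exy = (dQ1/dP2)(P2/Q1) = 4 * 27 / 150 = 18/25
Since Exy > 0, the goods are substitutes.

18/25 (substitutes)


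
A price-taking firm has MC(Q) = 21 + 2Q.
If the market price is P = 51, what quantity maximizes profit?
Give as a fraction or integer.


In perfect competition, profit is maximized where P = MC.
51 = 21 + 2Q
30 = 2Q
Q* = 30/2 = 15

15


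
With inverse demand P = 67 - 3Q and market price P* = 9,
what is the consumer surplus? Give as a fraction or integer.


Maximum willingness to pay (at Q=0): P_max = 67
Quantity demanded at P* = 9:
Q* = (67 - 9)/3 = 58/3
CS = (1/2) * Q* * (P_max - P*)
CS = (1/2) * 58/3 * (67 - 9)
CS = (1/2) * 58/3 * 58 = 1682/3

1682/3


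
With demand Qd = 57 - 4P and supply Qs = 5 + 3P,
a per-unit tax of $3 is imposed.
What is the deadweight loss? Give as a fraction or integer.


Pre-tax equilibrium quantity: Q* = 191/7
Post-tax equilibrium quantity: Q_tax = 155/7
Reduction in quantity: Q* - Q_tax = 36/7
DWL = (1/2) * tax * (Q* - Q_tax)
DWL = (1/2) * 3 * 36/7 = 54/7

54/7


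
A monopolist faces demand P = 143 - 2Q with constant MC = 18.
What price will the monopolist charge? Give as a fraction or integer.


MR = 143 - 4Q
Set MR = MC: 143 - 4Q = 18
Q* = 125/4
Substitute into demand:
P* = 143 - 2*125/4 = 161/2

161/2


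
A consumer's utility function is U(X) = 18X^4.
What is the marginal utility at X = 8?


MU = dU/dX = 18*4*X^(4-1)
MU = 72*X^3
At X = 8:
MU = 72 * 8^3
MU = 72 * 512 = 36864

36864


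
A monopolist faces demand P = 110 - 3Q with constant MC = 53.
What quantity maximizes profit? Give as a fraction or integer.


TR = P*Q = (110 - 3Q)Q = 110Q - 3Q^2
MR = dTR/dQ = 110 - 6Q
Set MR = MC:
110 - 6Q = 53
57 = 6Q
Q* = 57/6 = 19/2

19/2


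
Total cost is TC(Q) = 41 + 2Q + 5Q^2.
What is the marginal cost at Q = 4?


MC = dTC/dQ = 2 + 2*5*Q
At Q = 4:
MC = 2 + 10*4
MC = 2 + 40 = 42

42


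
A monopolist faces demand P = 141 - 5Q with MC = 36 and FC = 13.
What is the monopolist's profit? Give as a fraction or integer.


MR = MC: 141 - 10Q = 36
Q* = 21/2
P* = 141 - 5*21/2 = 177/2
Profit = (P* - MC)*Q* - FC
= (177/2 - 36)*21/2 - 13
= 105/2*21/2 - 13
= 2205/4 - 13 = 2153/4

2153/4


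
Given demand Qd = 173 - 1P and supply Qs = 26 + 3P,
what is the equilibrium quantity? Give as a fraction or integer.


First find equilibrium price:
173 - 1P = 26 + 3P
P* = 147/4 = 147/4
Then substitute into demand:
Q* = 173 - 1 * 147/4 = 545/4

545/4


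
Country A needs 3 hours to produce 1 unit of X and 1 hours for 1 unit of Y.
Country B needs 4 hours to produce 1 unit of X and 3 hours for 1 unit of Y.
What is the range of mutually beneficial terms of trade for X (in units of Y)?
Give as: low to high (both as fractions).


Opportunity cost of X for Country A = hours_X / hours_Y = 3/1 = 3 units of Y
Opportunity cost of X for Country B = hours_X / hours_Y = 4/3 = 4/3 units of Y
Terms of trade must be between the two opportunity costs.
Range: 4/3 to 3

4/3 to 3


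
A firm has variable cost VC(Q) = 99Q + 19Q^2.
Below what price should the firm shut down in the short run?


AVC(Q) = VC(Q)/Q = 99 + 19Q
AVC is increasing in Q, so minimum AVC is at Q -> 0+.
Min AVC = 99
The firm should shut down if P < 99.

99


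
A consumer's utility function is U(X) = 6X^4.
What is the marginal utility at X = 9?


MU = dU/dX = 6*4*X^(4-1)
MU = 24*X^3
At X = 9:
MU = 24 * 9^3
MU = 24 * 729 = 17496

17496


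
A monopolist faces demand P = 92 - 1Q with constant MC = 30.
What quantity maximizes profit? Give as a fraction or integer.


TR = P*Q = (92 - 1Q)Q = 92Q - 1Q^2
MR = dTR/dQ = 92 - 2Q
Set MR = MC:
92 - 2Q = 30
62 = 2Q
Q* = 62/2 = 31

31


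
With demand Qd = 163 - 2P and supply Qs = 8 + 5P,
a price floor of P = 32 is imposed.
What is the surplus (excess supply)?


At P = 32:
Qd = 163 - 2*32 = 99
Qs = 8 + 5*32 = 168
Surplus = Qs - Qd = 168 - 99 = 69

69


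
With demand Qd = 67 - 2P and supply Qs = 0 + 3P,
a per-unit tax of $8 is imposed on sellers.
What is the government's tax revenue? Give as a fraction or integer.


With tax on sellers, new supply: Qs' = 0 + 3(P - 8)
= 3P - 24
New equilibrium quantity:
Q_new = 153/5
Tax revenue = tax * Q_new = 8 * 153/5 = 1224/5

1224/5


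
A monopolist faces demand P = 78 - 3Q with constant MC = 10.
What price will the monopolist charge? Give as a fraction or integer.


MR = 78 - 6Q
Set MR = MC: 78 - 6Q = 10
Q* = 34/3
Substitute into demand:
P* = 78 - 3*34/3 = 44

44


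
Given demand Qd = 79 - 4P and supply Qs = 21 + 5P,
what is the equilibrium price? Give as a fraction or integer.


At equilibrium, Qd = Qs.
79 - 4P = 21 + 5P
79 - 21 = 4P + 5P
58 = 9P
P* = 58/9 = 58/9

58/9


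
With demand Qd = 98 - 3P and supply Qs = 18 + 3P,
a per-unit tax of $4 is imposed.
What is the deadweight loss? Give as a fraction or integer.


Pre-tax equilibrium quantity: Q* = 58
Post-tax equilibrium quantity: Q_tax = 52
Reduction in quantity: Q* - Q_tax = 6
DWL = (1/2) * tax * (Q* - Q_tax)
DWL = (1/2) * 4 * 6 = 12

12


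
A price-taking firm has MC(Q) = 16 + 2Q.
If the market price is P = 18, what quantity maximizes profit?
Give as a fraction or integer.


In perfect competition, profit is maximized where P = MC.
18 = 16 + 2Q
2 = 2Q
Q* = 2/2 = 1

1


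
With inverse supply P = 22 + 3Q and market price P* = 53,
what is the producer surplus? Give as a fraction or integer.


Minimum supply price (at Q=0): P_min = 22
Quantity supplied at P* = 53:
Q* = (53 - 22)/3 = 31/3
PS = (1/2) * Q* * (P* - P_min)
PS = (1/2) * 31/3 * (53 - 22)
PS = (1/2) * 31/3 * 31 = 961/6

961/6


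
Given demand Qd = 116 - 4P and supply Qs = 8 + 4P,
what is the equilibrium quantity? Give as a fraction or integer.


First find equilibrium price:
116 - 4P = 8 + 4P
P* = 108/8 = 27/2
Then substitute into demand:
Q* = 116 - 4 * 27/2 = 62

62


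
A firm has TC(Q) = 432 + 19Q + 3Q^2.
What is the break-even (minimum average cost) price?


AC(Q) = 432/Q + 19 + 3Q
To minimize: dAC/dQ = -432/Q^2 + 3 = 0
Q^2 = 432/3 = 144
Q* = 12
Min AC = 432/12 + 19 + 3*12
Min AC = 36 + 19 + 36 = 91

91


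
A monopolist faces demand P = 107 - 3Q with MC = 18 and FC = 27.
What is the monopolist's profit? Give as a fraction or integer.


MR = MC: 107 - 6Q = 18
Q* = 89/6
P* = 107 - 3*89/6 = 125/2
Profit = (P* - MC)*Q* - FC
= (125/2 - 18)*89/6 - 27
= 89/2*89/6 - 27
= 7921/12 - 27 = 7597/12

7597/12


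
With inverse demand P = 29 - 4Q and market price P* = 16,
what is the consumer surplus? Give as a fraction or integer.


Maximum willingness to pay (at Q=0): P_max = 29
Quantity demanded at P* = 16:
Q* = (29 - 16)/4 = 13/4
CS = (1/2) * Q* * (P_max - P*)
CS = (1/2) * 13/4 * (29 - 16)
CS = (1/2) * 13/4 * 13 = 169/8

169/8


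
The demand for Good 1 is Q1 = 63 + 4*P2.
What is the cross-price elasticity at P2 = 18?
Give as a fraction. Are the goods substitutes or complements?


dQ1/dP2 = 4
At P2 = 18: Q1 = 63 + 4*18 = 135
Exy = (dQ1/dP2)(P2/Q1) = 4 * 18 / 135 = 8/15
Since Exy > 0, the goods are substitutes.

8/15 (substitutes)


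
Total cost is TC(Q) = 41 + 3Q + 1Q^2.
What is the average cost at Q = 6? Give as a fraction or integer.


TC(6) = 41 + 3*6 + 1*6^2
TC(6) = 41 + 18 + 36 = 95
AC = TC/Q = 95/6 = 95/6

95/6


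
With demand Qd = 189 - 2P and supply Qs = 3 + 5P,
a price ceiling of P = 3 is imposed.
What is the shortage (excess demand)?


At P = 3:
Qd = 189 - 2*3 = 183
Qs = 3 + 5*3 = 18
Shortage = Qd - Qs = 183 - 18 = 165

165


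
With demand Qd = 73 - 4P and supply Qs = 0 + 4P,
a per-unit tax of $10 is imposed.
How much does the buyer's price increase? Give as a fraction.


With a per-unit tax, the buyer's price increase depends on relative slopes.
Supply slope: d = 4, Demand slope: b = 4
Buyer's price increase = d * tax / (b + d)
= 4 * 10 / (4 + 4)
= 40 / 8 = 5

5


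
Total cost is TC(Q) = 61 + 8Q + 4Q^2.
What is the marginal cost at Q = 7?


MC = dTC/dQ = 8 + 2*4*Q
At Q = 7:
MC = 8 + 8*7
MC = 8 + 56 = 64

64


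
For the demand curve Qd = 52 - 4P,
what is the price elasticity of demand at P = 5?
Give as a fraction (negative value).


dQ/dP = -4
At P = 5: Q = 52 - 4*5 = 32
E = (dQ/dP)(P/Q) = (-4)(5/32) = -5/8

-5/8


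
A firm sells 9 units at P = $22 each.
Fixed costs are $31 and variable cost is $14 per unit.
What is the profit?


Total Revenue = P * Q = 22 * 9 = $198
Total Cost = FC + VC*Q = 31 + 14*9 = $157
Profit = TR - TC = 198 - 157 = $41

$41


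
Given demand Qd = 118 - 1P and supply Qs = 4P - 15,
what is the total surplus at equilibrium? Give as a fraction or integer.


Find equilibrium: 118 - 1P = 4P - 15
118 + 15 = 5P
P* = 133/5 = 133/5
Q* = 4*133/5 - 15 = 457/5
Inverse demand: P = 118 - Q/1, so P_max = 118
Inverse supply: P = 15/4 + Q/4, so P_min = 15/4
CS = (1/2) * 457/5 * (118 - 133/5) = 208849/50
PS = (1/2) * 457/5 * (133/5 - 15/4) = 208849/200
TS = CS + PS = 208849/50 + 208849/200 = 208849/40

208849/40


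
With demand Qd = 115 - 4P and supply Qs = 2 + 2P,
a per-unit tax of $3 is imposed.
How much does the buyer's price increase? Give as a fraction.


With a per-unit tax, the buyer's price increase depends on relative slopes.
Supply slope: d = 2, Demand slope: b = 4
Buyer's price increase = d * tax / (b + d)
= 2 * 3 / (4 + 2)
= 6 / 6 = 1

1


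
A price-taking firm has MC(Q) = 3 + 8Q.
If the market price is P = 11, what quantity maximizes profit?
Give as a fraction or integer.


In perfect competition, profit is maximized where P = MC.
11 = 3 + 8Q
8 = 8Q
Q* = 8/8 = 1

1


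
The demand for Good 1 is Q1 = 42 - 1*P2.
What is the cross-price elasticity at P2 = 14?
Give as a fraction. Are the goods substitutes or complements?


dQ1/dP2 = -1
At P2 = 14: Q1 = 42 - 1*14 = 28
Exy = (dQ1/dP2)(P2/Q1) = -1 * 14 / 28 = -1/2
Since Exy < 0, the goods are complements.

-1/2 (complements)


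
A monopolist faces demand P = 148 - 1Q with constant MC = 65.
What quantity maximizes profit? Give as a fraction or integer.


TR = P*Q = (148 - 1Q)Q = 148Q - 1Q^2
MR = dTR/dQ = 148 - 2Q
Set MR = MC:
148 - 2Q = 65
83 = 2Q
Q* = 83/2 = 83/2

83/2


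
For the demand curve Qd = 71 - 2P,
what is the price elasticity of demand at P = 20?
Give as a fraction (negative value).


dQ/dP = -2
At P = 20: Q = 71 - 2*20 = 31
E = (dQ/dP)(P/Q) = (-2)(20/31) = -40/31

-40/31


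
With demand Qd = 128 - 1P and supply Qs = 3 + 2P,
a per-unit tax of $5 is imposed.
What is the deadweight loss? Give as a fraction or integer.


Pre-tax equilibrium quantity: Q* = 259/3
Post-tax equilibrium quantity: Q_tax = 83
Reduction in quantity: Q* - Q_tax = 10/3
DWL = (1/2) * tax * (Q* - Q_tax)
DWL = (1/2) * 5 * 10/3 = 25/3

25/3


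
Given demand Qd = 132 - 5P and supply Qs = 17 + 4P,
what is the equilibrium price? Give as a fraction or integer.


At equilibrium, Qd = Qs.
132 - 5P = 17 + 4P
132 - 17 = 5P + 4P
115 = 9P
P* = 115/9 = 115/9

115/9


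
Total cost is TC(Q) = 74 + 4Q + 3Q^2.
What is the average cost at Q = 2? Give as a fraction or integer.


TC(2) = 74 + 4*2 + 3*2^2
TC(2) = 74 + 8 + 12 = 94
AC = TC/Q = 94/2 = 47

47


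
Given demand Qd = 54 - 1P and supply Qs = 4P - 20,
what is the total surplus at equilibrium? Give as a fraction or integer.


Find equilibrium: 54 - 1P = 4P - 20
54 + 20 = 5P
P* = 74/5 = 74/5
Q* = 4*74/5 - 20 = 196/5
Inverse demand: P = 54 - Q/1, so P_max = 54
Inverse supply: P = 5 + Q/4, so P_min = 5
CS = (1/2) * 196/5 * (54 - 74/5) = 19208/25
PS = (1/2) * 196/5 * (74/5 - 5) = 4802/25
TS = CS + PS = 19208/25 + 4802/25 = 4802/5

4802/5


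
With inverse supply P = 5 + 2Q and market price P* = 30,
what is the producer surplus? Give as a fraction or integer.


Minimum supply price (at Q=0): P_min = 5
Quantity supplied at P* = 30:
Q* = (30 - 5)/2 = 25/2
PS = (1/2) * Q* * (P* - P_min)
PS = (1/2) * 25/2 * (30 - 5)
PS = (1/2) * 25/2 * 25 = 625/4

625/4


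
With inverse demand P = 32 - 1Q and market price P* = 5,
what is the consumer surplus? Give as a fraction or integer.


Maximum willingness to pay (at Q=0): P_max = 32
Quantity demanded at P* = 5:
Q* = (32 - 5)/1 = 27
CS = (1/2) * Q* * (P_max - P*)
CS = (1/2) * 27 * (32 - 5)
CS = (1/2) * 27 * 27 = 729/2

729/2


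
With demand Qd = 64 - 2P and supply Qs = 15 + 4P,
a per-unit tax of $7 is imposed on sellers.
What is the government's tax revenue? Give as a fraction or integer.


With tax on sellers, new supply: Qs' = 15 + 4(P - 7)
= 4P - 13
New equilibrium quantity:
Q_new = 115/3
Tax revenue = tax * Q_new = 7 * 115/3 = 805/3

805/3


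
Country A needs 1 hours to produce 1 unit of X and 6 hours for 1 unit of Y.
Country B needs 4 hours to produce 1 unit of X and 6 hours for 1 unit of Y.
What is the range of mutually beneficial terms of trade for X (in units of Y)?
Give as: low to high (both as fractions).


Opportunity cost of X for Country A = hours_X / hours_Y = 1/6 = 1/6 units of Y
Opportunity cost of X for Country B = hours_X / hours_Y = 4/6 = 2/3 units of Y
Terms of trade must be between the two opportunity costs.
Range: 1/6 to 2/3

1/6 to 2/3


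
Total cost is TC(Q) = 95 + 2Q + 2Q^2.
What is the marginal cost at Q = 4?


MC = dTC/dQ = 2 + 2*2*Q
At Q = 4:
MC = 2 + 4*4
MC = 2 + 16 = 18

18


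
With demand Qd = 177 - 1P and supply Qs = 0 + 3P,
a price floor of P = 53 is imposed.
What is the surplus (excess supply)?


At P = 53:
Qd = 177 - 1*53 = 124
Qs = 0 + 3*53 = 159
Surplus = Qs - Qd = 159 - 124 = 35

35


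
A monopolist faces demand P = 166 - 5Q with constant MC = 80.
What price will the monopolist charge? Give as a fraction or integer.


MR = 166 - 10Q
Set MR = MC: 166 - 10Q = 80
Q* = 43/5
Substitute into demand:
P* = 166 - 5*43/5 = 123

123


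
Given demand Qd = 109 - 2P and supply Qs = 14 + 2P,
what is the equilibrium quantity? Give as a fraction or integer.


First find equilibrium price:
109 - 2P = 14 + 2P
P* = 95/4 = 95/4
Then substitute into demand:
Q* = 109 - 2 * 95/4 = 123/2

123/2


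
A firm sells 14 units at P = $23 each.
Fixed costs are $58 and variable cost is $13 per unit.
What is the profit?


Total Revenue = P * Q = 23 * 14 = $322
Total Cost = FC + VC*Q = 58 + 13*14 = $240
Profit = TR - TC = 322 - 240 = $82

$82


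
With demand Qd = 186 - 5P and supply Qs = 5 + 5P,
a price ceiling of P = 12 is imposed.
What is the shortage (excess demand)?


At P = 12:
Qd = 186 - 5*12 = 126
Qs = 5 + 5*12 = 65
Shortage = Qd - Qs = 126 - 65 = 61

61


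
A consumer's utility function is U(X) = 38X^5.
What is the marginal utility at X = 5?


MU = dU/dX = 38*5*X^(5-1)
MU = 190*X^4
At X = 5:
MU = 190 * 5^4
MU = 190 * 625 = 118750

118750


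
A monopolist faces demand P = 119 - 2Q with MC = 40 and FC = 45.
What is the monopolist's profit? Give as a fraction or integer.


MR = MC: 119 - 4Q = 40
Q* = 79/4
P* = 119 - 2*79/4 = 159/2
Profit = (P* - MC)*Q* - FC
= (159/2 - 40)*79/4 - 45
= 79/2*79/4 - 45
= 6241/8 - 45 = 5881/8

5881/8


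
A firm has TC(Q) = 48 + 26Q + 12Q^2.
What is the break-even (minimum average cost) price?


AC(Q) = 48/Q + 26 + 12Q
To minimize: dAC/dQ = -48/Q^2 + 12 = 0
Q^2 = 48/12 = 4
Q* = 2
Min AC = 48/2 + 26 + 12*2
Min AC = 24 + 26 + 24 = 74

74


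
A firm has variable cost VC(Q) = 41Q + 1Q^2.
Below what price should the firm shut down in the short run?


AVC(Q) = VC(Q)/Q = 41 + 1Q
AVC is increasing in Q, so minimum AVC is at Q -> 0+.
Min AVC = 41
The firm should shut down if P < 41.

41


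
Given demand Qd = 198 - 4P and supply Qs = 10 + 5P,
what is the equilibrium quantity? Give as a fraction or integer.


First find equilibrium price:
198 - 4P = 10 + 5P
P* = 188/9 = 188/9
Then substitute into demand:
Q* = 198 - 4 * 188/9 = 1030/9

1030/9


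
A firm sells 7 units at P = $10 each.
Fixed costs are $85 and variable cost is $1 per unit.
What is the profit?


Total Revenue = P * Q = 10 * 7 = $70
Total Cost = FC + VC*Q = 85 + 1*7 = $92
Profit = TR - TC = 70 - 92 = $-22

$-22


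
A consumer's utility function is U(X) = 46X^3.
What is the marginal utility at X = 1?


MU = dU/dX = 46*3*X^(3-1)
MU = 138*X^2
At X = 1:
MU = 138 * 1^2
MU = 138 * 1 = 138

138


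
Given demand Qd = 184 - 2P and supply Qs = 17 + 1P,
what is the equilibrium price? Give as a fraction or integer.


At equilibrium, Qd = Qs.
184 - 2P = 17 + 1P
184 - 17 = 2P + 1P
167 = 3P
P* = 167/3 = 167/3

167/3


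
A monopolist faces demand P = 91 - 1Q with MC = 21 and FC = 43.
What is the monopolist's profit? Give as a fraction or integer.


MR = MC: 91 - 2Q = 21
Q* = 35
P* = 91 - 1*35 = 56
Profit = (P* - MC)*Q* - FC
= (56 - 21)*35 - 43
= 35*35 - 43
= 1225 - 43 = 1182

1182


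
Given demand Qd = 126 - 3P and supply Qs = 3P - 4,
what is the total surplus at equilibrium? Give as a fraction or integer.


Find equilibrium: 126 - 3P = 3P - 4
126 + 4 = 6P
P* = 130/6 = 65/3
Q* = 3*65/3 - 4 = 61
Inverse demand: P = 42 - Q/3, so P_max = 42
Inverse supply: P = 4/3 + Q/3, so P_min = 4/3
CS = (1/2) * 61 * (42 - 65/3) = 3721/6
PS = (1/2) * 61 * (65/3 - 4/3) = 3721/6
TS = CS + PS = 3721/6 + 3721/6 = 3721/3

3721/3


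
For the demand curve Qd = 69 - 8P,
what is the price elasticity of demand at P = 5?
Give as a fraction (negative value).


dQ/dP = -8
At P = 5: Q = 69 - 8*5 = 29
E = (dQ/dP)(P/Q) = (-8)(5/29) = -40/29

-40/29


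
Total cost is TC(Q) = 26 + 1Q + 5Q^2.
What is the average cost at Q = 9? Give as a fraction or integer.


TC(9) = 26 + 1*9 + 5*9^2
TC(9) = 26 + 9 + 405 = 440
AC = TC/Q = 440/9 = 440/9

440/9


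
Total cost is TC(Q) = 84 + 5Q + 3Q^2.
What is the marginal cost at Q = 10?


MC = dTC/dQ = 5 + 2*3*Q
At Q = 10:
MC = 5 + 6*10
MC = 5 + 60 = 65

65


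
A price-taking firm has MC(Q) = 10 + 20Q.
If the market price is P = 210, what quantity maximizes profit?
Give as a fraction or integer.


In perfect competition, profit is maximized where P = MC.
210 = 10 + 20Q
200 = 20Q
Q* = 200/20 = 10

10


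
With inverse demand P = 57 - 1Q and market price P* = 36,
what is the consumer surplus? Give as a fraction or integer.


Maximum willingness to pay (at Q=0): P_max = 57
Quantity demanded at P* = 36:
Q* = (57 - 36)/1 = 21
CS = (1/2) * Q* * (P_max - P*)
CS = (1/2) * 21 * (57 - 36)
CS = (1/2) * 21 * 21 = 441/2

441/2


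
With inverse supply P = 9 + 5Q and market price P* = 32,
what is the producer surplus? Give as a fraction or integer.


Minimum supply price (at Q=0): P_min = 9
Quantity supplied at P* = 32:
Q* = (32 - 9)/5 = 23/5
PS = (1/2) * Q* * (P* - P_min)
PS = (1/2) * 23/5 * (32 - 9)
PS = (1/2) * 23/5 * 23 = 529/10

529/10


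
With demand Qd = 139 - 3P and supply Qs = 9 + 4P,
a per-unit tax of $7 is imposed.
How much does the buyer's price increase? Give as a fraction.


With a per-unit tax, the buyer's price increase depends on relative slopes.
Supply slope: d = 4, Demand slope: b = 3
Buyer's price increase = d * tax / (b + d)
= 4 * 7 / (3 + 4)
= 28 / 7 = 4

4


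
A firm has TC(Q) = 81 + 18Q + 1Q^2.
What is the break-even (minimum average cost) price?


AC(Q) = 81/Q + 18 + 1Q
To minimize: dAC/dQ = -81/Q^2 + 1 = 0
Q^2 = 81/1 = 81
Q* = 9
Min AC = 81/9 + 18 + 1*9
Min AC = 9 + 18 + 9 = 36

36


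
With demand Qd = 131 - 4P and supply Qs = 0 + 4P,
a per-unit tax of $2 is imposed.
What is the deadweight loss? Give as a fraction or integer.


Pre-tax equilibrium quantity: Q* = 131/2
Post-tax equilibrium quantity: Q_tax = 123/2
Reduction in quantity: Q* - Q_tax = 4
DWL = (1/2) * tax * (Q* - Q_tax)
DWL = (1/2) * 2 * 4 = 4

4


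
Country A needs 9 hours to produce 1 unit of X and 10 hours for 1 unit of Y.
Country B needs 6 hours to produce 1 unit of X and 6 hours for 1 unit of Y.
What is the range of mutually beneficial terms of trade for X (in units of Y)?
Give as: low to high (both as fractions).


Opportunity cost of X for Country A = hours_X / hours_Y = 9/10 = 9/10 units of Y
Opportunity cost of X for Country B = hours_X / hours_Y = 6/6 = 1 units of Y
Terms of trade must be between the two opportunity costs.
Range: 9/10 to 1

9/10 to 1


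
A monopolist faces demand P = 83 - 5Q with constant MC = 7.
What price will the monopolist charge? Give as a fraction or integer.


MR = 83 - 10Q
Set MR = MC: 83 - 10Q = 7
Q* = 38/5
Substitute into demand:
P* = 83 - 5*38/5 = 45

45


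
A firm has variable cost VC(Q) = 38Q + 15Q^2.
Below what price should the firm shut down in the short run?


AVC(Q) = VC(Q)/Q = 38 + 15Q
AVC is increasing in Q, so minimum AVC is at Q -> 0+.
Min AVC = 38
The firm should shut down if P < 38.

38


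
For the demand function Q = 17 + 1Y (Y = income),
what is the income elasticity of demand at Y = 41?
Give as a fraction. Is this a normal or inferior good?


dQ/dY = 1
At Y = 41: Q = 17 + 1*41 = 58
Ey = (dQ/dY)(Y/Q) = 1 * 41 / 58 = 41/58
Since Ey > 0, this is a normal good.

41/58 (normal good)


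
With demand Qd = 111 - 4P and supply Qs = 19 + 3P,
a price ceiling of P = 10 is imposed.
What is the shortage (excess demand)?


At P = 10:
Qd = 111 - 4*10 = 71
Qs = 19 + 3*10 = 49
Shortage = Qd - Qs = 71 - 49 = 22

22


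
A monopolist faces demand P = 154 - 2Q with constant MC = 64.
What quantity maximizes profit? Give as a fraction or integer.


TR = P*Q = (154 - 2Q)Q = 154Q - 2Q^2
MR = dTR/dQ = 154 - 4Q
Set MR = MC:
154 - 4Q = 64
90 = 4Q
Q* = 90/4 = 45/2

45/2


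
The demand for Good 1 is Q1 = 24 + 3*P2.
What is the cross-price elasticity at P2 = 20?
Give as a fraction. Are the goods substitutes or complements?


dQ1/dP2 = 3
At P2 = 20: Q1 = 24 + 3*20 = 84
Exy = (dQ1/dP2)(P2/Q1) = 3 * 20 / 84 = 5/7
Since Exy > 0, the goods are substitutes.

5/7 (substitutes)


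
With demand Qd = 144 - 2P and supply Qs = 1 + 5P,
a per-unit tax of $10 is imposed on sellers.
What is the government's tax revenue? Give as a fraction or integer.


With tax on sellers, new supply: Qs' = 1 + 5(P - 10)
= 5P - 49
New equilibrium quantity:
Q_new = 622/7
Tax revenue = tax * Q_new = 10 * 622/7 = 6220/7

6220/7


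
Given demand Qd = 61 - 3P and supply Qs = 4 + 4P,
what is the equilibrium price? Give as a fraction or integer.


At equilibrium, Qd = Qs.
61 - 3P = 4 + 4P
61 - 4 = 3P + 4P
57 = 7P
P* = 57/7 = 57/7

57/7


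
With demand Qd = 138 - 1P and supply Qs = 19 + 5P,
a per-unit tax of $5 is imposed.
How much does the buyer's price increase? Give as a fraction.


With a per-unit tax, the buyer's price increase depends on relative slopes.
Supply slope: d = 5, Demand slope: b = 1
Buyer's price increase = d * tax / (b + d)
= 5 * 5 / (1 + 5)
= 25 / 6 = 25/6

25/6


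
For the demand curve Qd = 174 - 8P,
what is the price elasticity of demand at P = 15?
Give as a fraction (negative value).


dQ/dP = -8
At P = 15: Q = 174 - 8*15 = 54
E = (dQ/dP)(P/Q) = (-8)(15/54) = -20/9

-20/9


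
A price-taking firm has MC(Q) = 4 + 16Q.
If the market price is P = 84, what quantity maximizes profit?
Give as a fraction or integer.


In perfect competition, profit is maximized where P = MC.
84 = 4 + 16Q
80 = 16Q
Q* = 80/16 = 5

5


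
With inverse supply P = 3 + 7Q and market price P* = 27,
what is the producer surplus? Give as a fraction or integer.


Minimum supply price (at Q=0): P_min = 3
Quantity supplied at P* = 27:
Q* = (27 - 3)/7 = 24/7
PS = (1/2) * Q* * (P* - P_min)
PS = (1/2) * 24/7 * (27 - 3)
PS = (1/2) * 24/7 * 24 = 288/7

288/7


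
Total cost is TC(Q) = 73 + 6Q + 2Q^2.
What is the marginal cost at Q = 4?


MC = dTC/dQ = 6 + 2*2*Q
At Q = 4:
MC = 6 + 4*4
MC = 6 + 16 = 22

22


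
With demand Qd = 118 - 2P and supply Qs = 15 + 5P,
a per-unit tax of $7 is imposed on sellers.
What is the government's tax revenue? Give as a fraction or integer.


With tax on sellers, new supply: Qs' = 15 + 5(P - 7)
= 5P - 20
New equilibrium quantity:
Q_new = 550/7
Tax revenue = tax * Q_new = 7 * 550/7 = 550

550


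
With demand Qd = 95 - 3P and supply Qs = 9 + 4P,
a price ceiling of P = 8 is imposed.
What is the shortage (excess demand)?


At P = 8:
Qd = 95 - 3*8 = 71
Qs = 9 + 4*8 = 41
Shortage = Qd - Qs = 71 - 41 = 30

30


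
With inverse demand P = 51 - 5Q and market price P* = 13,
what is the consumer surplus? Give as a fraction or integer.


Maximum willingness to pay (at Q=0): P_max = 51
Quantity demanded at P* = 13:
Q* = (51 - 13)/5 = 38/5
CS = (1/2) * Q* * (P_max - P*)
CS = (1/2) * 38/5 * (51 - 13)
CS = (1/2) * 38/5 * 38 = 722/5

722/5


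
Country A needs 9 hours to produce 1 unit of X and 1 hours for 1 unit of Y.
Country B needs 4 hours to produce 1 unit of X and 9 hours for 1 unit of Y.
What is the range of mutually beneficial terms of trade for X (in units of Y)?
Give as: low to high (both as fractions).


Opportunity cost of X for Country A = hours_X / hours_Y = 9/1 = 9 units of Y
Opportunity cost of X for Country B = hours_X / hours_Y = 4/9 = 4/9 units of Y
Terms of trade must be between the two opportunity costs.
Range: 4/9 to 9

4/9 to 9


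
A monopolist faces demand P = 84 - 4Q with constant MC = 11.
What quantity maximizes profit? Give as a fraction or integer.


TR = P*Q = (84 - 4Q)Q = 84Q - 4Q^2
MR = dTR/dQ = 84 - 8Q
Set MR = MC:
84 - 8Q = 11
73 = 8Q
Q* = 73/8 = 73/8

73/8


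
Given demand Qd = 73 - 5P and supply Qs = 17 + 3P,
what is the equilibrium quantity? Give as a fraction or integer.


First find equilibrium price:
73 - 5P = 17 + 3P
P* = 56/8 = 7
Then substitute into demand:
Q* = 73 - 5 * 7 = 38

38


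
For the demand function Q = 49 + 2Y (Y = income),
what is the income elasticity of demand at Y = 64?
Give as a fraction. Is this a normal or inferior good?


dQ/dY = 2
At Y = 64: Q = 49 + 2*64 = 177
Ey = (dQ/dY)(Y/Q) = 2 * 64 / 177 = 128/177
Since Ey > 0, this is a normal good.

128/177 (normal good)


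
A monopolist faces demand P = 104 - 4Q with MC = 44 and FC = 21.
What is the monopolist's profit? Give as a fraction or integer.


MR = MC: 104 - 8Q = 44
Q* = 15/2
P* = 104 - 4*15/2 = 74
Profit = (P* - MC)*Q* - FC
= (74 - 44)*15/2 - 21
= 30*15/2 - 21
= 225 - 21 = 204

204


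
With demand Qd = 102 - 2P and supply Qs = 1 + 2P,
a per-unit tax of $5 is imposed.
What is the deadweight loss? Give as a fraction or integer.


Pre-tax equilibrium quantity: Q* = 103/2
Post-tax equilibrium quantity: Q_tax = 93/2
Reduction in quantity: Q* - Q_tax = 5
DWL = (1/2) * tax * (Q* - Q_tax)
DWL = (1/2) * 5 * 5 = 25/2

25/2


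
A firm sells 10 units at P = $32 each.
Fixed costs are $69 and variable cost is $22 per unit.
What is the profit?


Total Revenue = P * Q = 32 * 10 = $320
Total Cost = FC + VC*Q = 69 + 22*10 = $289
Profit = TR - TC = 320 - 289 = $31

$31


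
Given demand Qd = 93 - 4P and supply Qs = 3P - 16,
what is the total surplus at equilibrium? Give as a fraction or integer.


Find equilibrium: 93 - 4P = 3P - 16
93 + 16 = 7P
P* = 109/7 = 109/7
Q* = 3*109/7 - 16 = 215/7
Inverse demand: P = 93/4 - Q/4, so P_max = 93/4
Inverse supply: P = 16/3 + Q/3, so P_min = 16/3
CS = (1/2) * 215/7 * (93/4 - 109/7) = 46225/392
PS = (1/2) * 215/7 * (109/7 - 16/3) = 46225/294
TS = CS + PS = 46225/392 + 46225/294 = 46225/168

46225/168


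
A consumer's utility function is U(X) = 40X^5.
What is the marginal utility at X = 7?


MU = dU/dX = 40*5*X^(5-1)
MU = 200*X^4
At X = 7:
MU = 200 * 7^4
MU = 200 * 2401 = 480200

480200


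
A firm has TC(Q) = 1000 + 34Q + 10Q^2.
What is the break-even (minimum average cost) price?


AC(Q) = 1000/Q + 34 + 10Q
To minimize: dAC/dQ = -1000/Q^2 + 10 = 0
Q^2 = 1000/10 = 100
Q* = 10
Min AC = 1000/10 + 34 + 10*10
Min AC = 100 + 34 + 100 = 234

234


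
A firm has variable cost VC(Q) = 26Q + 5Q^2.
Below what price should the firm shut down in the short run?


AVC(Q) = VC(Q)/Q = 26 + 5Q
AVC is increasing in Q, so minimum AVC is at Q -> 0+.
Min AVC = 26
The firm should shut down if P < 26.

26


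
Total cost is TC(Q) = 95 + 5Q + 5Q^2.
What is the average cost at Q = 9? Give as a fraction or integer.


TC(9) = 95 + 5*9 + 5*9^2
TC(9) = 95 + 45 + 405 = 545
AC = TC/Q = 545/9 = 545/9

545/9


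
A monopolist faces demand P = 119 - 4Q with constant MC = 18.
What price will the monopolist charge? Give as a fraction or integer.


MR = 119 - 8Q
Set MR = MC: 119 - 8Q = 18
Q* = 101/8
Substitute into demand:
P* = 119 - 4*101/8 = 137/2

137/2


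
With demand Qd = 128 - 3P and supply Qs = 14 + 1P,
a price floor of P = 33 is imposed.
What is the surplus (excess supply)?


At P = 33:
Qd = 128 - 3*33 = 29
Qs = 14 + 1*33 = 47
Surplus = Qs - Qd = 47 - 29 = 18

18


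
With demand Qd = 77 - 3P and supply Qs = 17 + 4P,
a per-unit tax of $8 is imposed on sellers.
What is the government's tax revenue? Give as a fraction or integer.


With tax on sellers, new supply: Qs' = 17 + 4(P - 8)
= 4P - 15
New equilibrium quantity:
Q_new = 263/7
Tax revenue = tax * Q_new = 8 * 263/7 = 2104/7

2104/7


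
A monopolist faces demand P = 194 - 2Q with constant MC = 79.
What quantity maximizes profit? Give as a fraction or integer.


TR = P*Q = (194 - 2Q)Q = 194Q - 2Q^2
MR = dTR/dQ = 194 - 4Q
Set MR = MC:
194 - 4Q = 79
115 = 4Q
Q* = 115/4 = 115/4

115/4


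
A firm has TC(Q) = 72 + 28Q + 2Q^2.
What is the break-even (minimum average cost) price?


AC(Q) = 72/Q + 28 + 2Q
To minimize: dAC/dQ = -72/Q^2 + 2 = 0
Q^2 = 72/2 = 36
Q* = 6
Min AC = 72/6 + 28 + 2*6
Min AC = 12 + 28 + 12 = 52

52


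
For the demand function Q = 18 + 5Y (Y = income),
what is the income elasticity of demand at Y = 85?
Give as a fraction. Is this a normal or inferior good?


dQ/dY = 5
At Y = 85: Q = 18 + 5*85 = 443
Ey = (dQ/dY)(Y/Q) = 5 * 85 / 443 = 425/443
Since Ey > 0, this is a normal good.

425/443 (normal good)


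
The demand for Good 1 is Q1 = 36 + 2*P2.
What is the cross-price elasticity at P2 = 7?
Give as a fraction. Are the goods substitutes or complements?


dQ1/dP2 = 2
At P2 = 7: Q1 = 36 + 2*7 = 50
Exy = (dQ1/dP2)(P2/Q1) = 2 * 7 / 50 = 7/25
Since Exy > 0, the goods are substitutes.

7/25 (substitutes)


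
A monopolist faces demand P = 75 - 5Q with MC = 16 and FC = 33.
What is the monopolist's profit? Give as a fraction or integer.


MR = MC: 75 - 10Q = 16
Q* = 59/10
P* = 75 - 5*59/10 = 91/2
Profit = (P* - MC)*Q* - FC
= (91/2 - 16)*59/10 - 33
= 59/2*59/10 - 33
= 3481/20 - 33 = 2821/20

2821/20


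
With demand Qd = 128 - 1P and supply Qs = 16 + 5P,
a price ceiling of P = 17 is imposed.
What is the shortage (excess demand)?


At P = 17:
Qd = 128 - 1*17 = 111
Qs = 16 + 5*17 = 101
Shortage = Qd - Qs = 111 - 101 = 10

10


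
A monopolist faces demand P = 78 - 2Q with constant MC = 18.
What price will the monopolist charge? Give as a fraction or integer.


MR = 78 - 4Q
Set MR = MC: 78 - 4Q = 18
Q* = 15
Substitute into demand:
P* = 78 - 2*15 = 48

48


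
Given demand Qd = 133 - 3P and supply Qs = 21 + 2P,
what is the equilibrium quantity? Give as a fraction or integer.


First find equilibrium price:
133 - 3P = 21 + 2P
P* = 112/5 = 112/5
Then substitute into demand:
Q* = 133 - 3 * 112/5 = 329/5

329/5


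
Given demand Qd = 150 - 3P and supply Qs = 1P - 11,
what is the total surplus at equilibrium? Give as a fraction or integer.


Find equilibrium: 150 - 3P = 1P - 11
150 + 11 = 4P
P* = 161/4 = 161/4
Q* = 1*161/4 - 11 = 117/4
Inverse demand: P = 50 - Q/3, so P_max = 50
Inverse supply: P = 11 + Q/1, so P_min = 11
CS = (1/2) * 117/4 * (50 - 161/4) = 4563/32
PS = (1/2) * 117/4 * (161/4 - 11) = 13689/32
TS = CS + PS = 4563/32 + 13689/32 = 4563/8

4563/8


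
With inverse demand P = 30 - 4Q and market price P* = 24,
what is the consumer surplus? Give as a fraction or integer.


Maximum willingness to pay (at Q=0): P_max = 30
Quantity demanded at P* = 24:
Q* = (30 - 24)/4 = 3/2
CS = (1/2) * Q* * (P_max - P*)
CS = (1/2) * 3/2 * (30 - 24)
CS = (1/2) * 3/2 * 6 = 9/2

9/2


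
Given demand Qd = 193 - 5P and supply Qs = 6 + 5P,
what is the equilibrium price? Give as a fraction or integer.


At equilibrium, Qd = Qs.
193 - 5P = 6 + 5P
193 - 6 = 5P + 5P
187 = 10P
P* = 187/10 = 187/10

187/10


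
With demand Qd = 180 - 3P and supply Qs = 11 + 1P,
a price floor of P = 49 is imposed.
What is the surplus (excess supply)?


At P = 49:
Qd = 180 - 3*49 = 33
Qs = 11 + 1*49 = 60
Surplus = Qs - Qd = 60 - 33 = 27

27


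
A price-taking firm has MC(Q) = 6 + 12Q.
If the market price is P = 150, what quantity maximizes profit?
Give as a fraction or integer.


In perfect competition, profit is maximized where P = MC.
150 = 6 + 12Q
144 = 12Q
Q* = 144/12 = 12

12


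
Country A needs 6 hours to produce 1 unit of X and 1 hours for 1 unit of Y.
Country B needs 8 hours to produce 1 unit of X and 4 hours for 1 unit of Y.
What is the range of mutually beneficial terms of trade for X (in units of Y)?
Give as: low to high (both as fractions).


Opportunity cost of X for Country A = hours_X / hours_Y = 6/1 = 6 units of Y
Opportunity cost of X for Country B = hours_X / hours_Y = 8/4 = 2 units of Y
Terms of trade must be between the two opportunity costs.
Range: 2 to 6

2 to 6


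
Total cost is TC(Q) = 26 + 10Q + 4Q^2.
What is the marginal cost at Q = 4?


MC = dTC/dQ = 10 + 2*4*Q
At Q = 4:
MC = 10 + 8*4
MC = 10 + 32 = 42

42


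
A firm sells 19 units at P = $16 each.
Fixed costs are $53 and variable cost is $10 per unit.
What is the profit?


Total Revenue = P * Q = 16 * 19 = $304
Total Cost = FC + VC*Q = 53 + 10*19 = $243
Profit = TR - TC = 304 - 243 = $61

$61


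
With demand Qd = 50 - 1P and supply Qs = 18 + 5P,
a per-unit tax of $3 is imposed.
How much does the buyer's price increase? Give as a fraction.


With a per-unit tax, the buyer's price increase depends on relative slopes.
Supply slope: d = 5, Demand slope: b = 1
Buyer's price increase = d * tax / (b + d)
= 5 * 3 / (1 + 5)
= 15 / 6 = 5/2

5/2


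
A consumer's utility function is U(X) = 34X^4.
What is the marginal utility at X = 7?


MU = dU/dX = 34*4*X^(4-1)
MU = 136*X^3
At X = 7:
MU = 136 * 7^3
MU = 136 * 343 = 46648

46648


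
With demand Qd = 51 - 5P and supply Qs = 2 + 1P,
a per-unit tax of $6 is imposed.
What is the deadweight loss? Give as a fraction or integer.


Pre-tax equilibrium quantity: Q* = 61/6
Post-tax equilibrium quantity: Q_tax = 31/6
Reduction in quantity: Q* - Q_tax = 5
DWL = (1/2) * tax * (Q* - Q_tax)
DWL = (1/2) * 6 * 5 = 15

15


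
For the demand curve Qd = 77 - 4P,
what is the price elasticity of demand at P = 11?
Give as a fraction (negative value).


dQ/dP = -4
At P = 11: Q = 77 - 4*11 = 33
E = (dQ/dP)(P/Q) = (-4)(11/33) = -4/3

-4/3


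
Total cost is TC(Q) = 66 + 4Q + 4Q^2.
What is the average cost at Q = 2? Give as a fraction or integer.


TC(2) = 66 + 4*2 + 4*2^2
TC(2) = 66 + 8 + 16 = 90
AC = TC/Q = 90/2 = 45

45


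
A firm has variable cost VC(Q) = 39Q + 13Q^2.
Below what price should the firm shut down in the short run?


AVC(Q) = VC(Q)/Q = 39 + 13Q
AVC is increasing in Q, so minimum AVC is at Q -> 0+.
Min AVC = 39
The firm should shut down if P < 39.

39


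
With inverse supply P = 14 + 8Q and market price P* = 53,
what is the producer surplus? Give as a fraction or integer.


Minimum supply price (at Q=0): P_min = 14
Quantity supplied at P* = 53:
Q* = (53 - 14)/8 = 39/8
PS = (1/2) * Q* * (P* - P_min)
PS = (1/2) * 39/8 * (53 - 14)
PS = (1/2) * 39/8 * 39 = 1521/16

1521/16


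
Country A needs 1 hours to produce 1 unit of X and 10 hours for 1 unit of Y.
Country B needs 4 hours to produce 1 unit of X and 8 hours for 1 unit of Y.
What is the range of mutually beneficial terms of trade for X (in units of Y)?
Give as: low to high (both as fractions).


Opportunity cost of X for Country A = hours_X / hours_Y = 1/10 = 1/10 units of Y
Opportunity cost of X for Country B = hours_X / hours_Y = 4/8 = 1/2 units of Y
Terms of trade must be between the two opportunity costs.
Range: 1/10 to 1/2

1/10 to 1/2


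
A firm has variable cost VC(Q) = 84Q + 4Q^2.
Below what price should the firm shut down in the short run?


AVC(Q) = VC(Q)/Q = 84 + 4Q
AVC is increasing in Q, so minimum AVC is at Q -> 0+.
Min AVC = 84
The firm should shut down if P < 84.

84
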